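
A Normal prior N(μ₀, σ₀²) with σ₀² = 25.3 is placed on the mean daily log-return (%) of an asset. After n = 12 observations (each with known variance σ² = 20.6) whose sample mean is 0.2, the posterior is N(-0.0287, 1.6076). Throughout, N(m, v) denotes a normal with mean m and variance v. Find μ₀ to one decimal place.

μ₀ = -3.4

With known observation variance, the Normal–Normal posterior has precision τ_n = τ₀ + n/σ² and mean μ_n = (τ₀μ₀ + (n/σ²)x̄)/τ_n.
Here τ₀ = 1/25.3 = 0.039526 and τ_data = 12/20.6 = 0.582524, so τ_n = 0.622050.
Rearranging for μ₀: μ₀ = (μ_n·τ_n − τ_data·x̄)/τ₀ = (-0.0287·0.622050 − 0.582524·0.2) / 0.039526 = -0.134358/0.039526 ≈ -3.4.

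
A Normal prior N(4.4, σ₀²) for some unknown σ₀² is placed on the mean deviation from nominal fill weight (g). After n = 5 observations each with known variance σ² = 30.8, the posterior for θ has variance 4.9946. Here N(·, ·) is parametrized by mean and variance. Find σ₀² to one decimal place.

σ₀² = 26.4

Posterior precision equals prior precision plus data precision: 1/σ_n² = 1/σ₀² + n/σ².
So 1/σ₀² = 1/4.9946 − 5/30.8 = 0.200216 − 0.162338 = 0.037878.
Hence σ₀² = 1/0.037878 ≈ 26.4.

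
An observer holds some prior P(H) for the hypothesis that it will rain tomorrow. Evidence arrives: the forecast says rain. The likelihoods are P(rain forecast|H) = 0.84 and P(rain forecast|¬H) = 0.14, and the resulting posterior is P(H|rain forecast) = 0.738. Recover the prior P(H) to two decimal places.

P(H) = 0.32

Bayes' rule in odds form gives O(H|E) = O(H)·[P(E|H)/P(E|¬H)], hence O(H) = O(H|E)/LR.
Posterior odds = 0.738/(1−0.738) = 2.8168. LR = 0.84/0.14 = 6.0000.
Prior odds = 2.8168/6.0000 = 0.4695, so P(H) = 0.4695/(1+0.4695) ≈ 0.32.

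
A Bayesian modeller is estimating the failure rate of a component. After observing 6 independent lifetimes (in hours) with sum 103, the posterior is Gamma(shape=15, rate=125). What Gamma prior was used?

Gamma(shape=9, rate=22)

Gamma–exponential conjugacy: posterior shape = α + n, posterior rate = β + Σtᵢ.
So α = 15 − 6 = 9 and β = 125 − 103 = 22.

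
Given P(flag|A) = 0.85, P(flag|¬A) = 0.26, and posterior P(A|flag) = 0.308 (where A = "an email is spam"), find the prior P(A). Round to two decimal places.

P(A) = 0.12

Bayes' rule in odds form gives O(A|E) = O(A)·[P(E|A)/P(E|¬A)], hence O(A) = O(A|E)/LR.
Posterior odds = 0.308/(1−0.308) = 0.4451. LR = 0.85/0.26 = 3.2692.
Prior odds = 0.4451/3.2692 = 0.1361, so P(A) = 0.1361/(1+0.1361) ≈ 0.12.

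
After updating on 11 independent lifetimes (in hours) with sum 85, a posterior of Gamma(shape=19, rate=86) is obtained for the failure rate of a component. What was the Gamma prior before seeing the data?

Gamma(shape=8, rate=1)

For an exponential likelihood with a Gamma(α, β) prior on the rate, n observations with total T give posterior Gamma(α+n, β+T).
So α = 19 − 11 = 8 and β = 86 − 85 = 1.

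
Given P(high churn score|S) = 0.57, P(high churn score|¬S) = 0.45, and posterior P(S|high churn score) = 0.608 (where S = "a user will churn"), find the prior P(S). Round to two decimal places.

P(S) = 0.55

In odds form, posterior odds = prior odds × likelihood ratio, so prior odds = posterior odds ÷ LR.
Posterior odds = 0.608/(1−0.608) = 1.5510. LR = 0.57/0.45 = 1.2667.
Prior odds = 1.5510/1.2667 = 1.2244, so P(S) = 1.2244/(1+1.2244) ≈ 0.55.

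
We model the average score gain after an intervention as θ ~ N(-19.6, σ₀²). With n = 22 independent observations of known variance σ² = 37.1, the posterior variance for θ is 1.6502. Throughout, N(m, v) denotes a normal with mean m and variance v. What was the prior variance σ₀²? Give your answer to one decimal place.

Posterior precision equals prior precision plus data precision: 1/σ_n² = 1/σ₀² + n/σ².
So 1/σ₀² = 1/1.6502 − 22/37.1 = 0.605987 − 0.592992 = 0.012995.
Hence σ₀² = 1/0.012995 ≈ 77.0.

σ₀² = 77.0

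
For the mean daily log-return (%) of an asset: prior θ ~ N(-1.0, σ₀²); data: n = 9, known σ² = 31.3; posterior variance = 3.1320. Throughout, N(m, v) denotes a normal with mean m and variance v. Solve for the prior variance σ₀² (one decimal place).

Posterior precision equals prior precision plus data precision: 1/σ_n² = 1/σ₀² + n/σ².
So 1/σ₀² = 1/3.1320 − 9/31.3 = 0.319285 − 0.287540 = 0.031745.
Hence σ₀² = 1/0.031745 ≈ 31.5.

σ₀² = 31.5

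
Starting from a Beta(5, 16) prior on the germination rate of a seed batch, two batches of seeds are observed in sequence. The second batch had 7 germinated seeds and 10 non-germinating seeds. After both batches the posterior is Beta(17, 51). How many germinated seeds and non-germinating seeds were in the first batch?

Sequential conjugate updates are equivalent to a single update on the pooled data, so total successes = posterior α − prior α and total failures = posterior β − prior β.
Total across both batches: 17−5=12 germinated seeds, 51−16=35 non-germinating seeds.
Subtract the second batch: 12−7=5 germinated seeds and 35−10=25 non-germinating seeds.

5 germinated seeds and 25 non-germinating seeds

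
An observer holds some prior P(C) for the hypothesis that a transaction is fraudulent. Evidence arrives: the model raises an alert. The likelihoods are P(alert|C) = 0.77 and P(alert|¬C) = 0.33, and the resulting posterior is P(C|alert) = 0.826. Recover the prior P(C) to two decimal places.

Bayes' rule in odds form gives O(C|E) = O(C)·[P(E|C)/P(E|¬C)], hence O(C) = O(C|E)/LR.
Posterior odds = 0.826/(1−0.826) = 4.7471. LR = 0.77/0.33 = 2.3333.
Prior odds = 4.7471/2.3333 = 2.0345, so P(C) = 2.0345/(1+2.0345) ≈ 0.67.

P(C) = 0.67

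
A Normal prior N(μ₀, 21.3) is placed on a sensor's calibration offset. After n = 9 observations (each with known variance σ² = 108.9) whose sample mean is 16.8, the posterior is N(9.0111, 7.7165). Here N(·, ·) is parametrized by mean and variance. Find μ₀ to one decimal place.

μ₀ = -4.7

With known observation variance, the Normal–Normal posterior has precision τ_n = τ₀ + n/σ² and mean μ_n = (τ₀μ₀ + (n/σ²)x̄)/τ_n.
Here τ₀ = 1/21.3 = 0.046948 and τ_data = 9/108.9 = 0.082645, so τ_n = 0.129593.
Rearranging for μ₀: μ₀ = (μ_n·τ_n − τ_data·x̄)/τ₀ = (9.0111·0.129593 − 0.082645·16.8) / 0.046948 = -0.220661/0.046948 ≈ -4.7.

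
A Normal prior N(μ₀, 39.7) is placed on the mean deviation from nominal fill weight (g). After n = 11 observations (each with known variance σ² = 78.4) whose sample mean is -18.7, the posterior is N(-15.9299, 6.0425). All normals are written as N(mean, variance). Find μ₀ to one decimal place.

The posterior mean is a precision-weighted average: μ_n = (τ₀μ₀ + τ_data·x̄)/(τ₀+τ_data), with τ₀=1/σ₀² and τ_data=n/σ².
Here τ₀ = 1/39.7 = 0.025189 and τ_data = 11/78.4 = 0.140306, so τ_n = 0.165495.
Rearranging for μ₀: μ₀ = (μ_n·τ_n − τ_data·x̄)/τ₀ = (-15.9299·0.165495 − 0.140306·-18.7) / 0.025189 = -0.012597/0.025189 ≈ -0.5.

μ₀ = -0.5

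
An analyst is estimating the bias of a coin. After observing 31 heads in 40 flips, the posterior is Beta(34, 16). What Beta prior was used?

Beta is conjugate to the binomial likelihood: posterior = Beta(α+s, β+f).
So α = 34 − 31 = 3 and β = 16 − 9 = 7.

Beta(3, 7)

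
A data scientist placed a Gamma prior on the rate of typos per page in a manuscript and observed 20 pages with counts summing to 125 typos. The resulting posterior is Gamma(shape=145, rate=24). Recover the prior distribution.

Gamma(shape=20, rate=4)

A Gamma(α, β) prior (rate parametrization) on a Poisson rate with n observations summing to S gives posterior Gamma(α+S, β+n).
So α = 145 − 125 = 20 and β = 24 − 20 = 4.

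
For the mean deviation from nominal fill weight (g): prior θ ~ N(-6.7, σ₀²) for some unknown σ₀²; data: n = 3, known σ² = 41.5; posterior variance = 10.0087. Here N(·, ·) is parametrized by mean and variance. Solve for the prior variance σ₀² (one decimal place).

For the Normal–Normal model with known σ², precisions add: τ_n = τ₀ + n/σ².
So 1/σ₀² = 1/10.0087 − 3/41.5 = 0.099913 − 0.072289 = 0.027624.
Hence σ₀² = 1/0.027624 ≈ 36.2.

σ₀² = 36.2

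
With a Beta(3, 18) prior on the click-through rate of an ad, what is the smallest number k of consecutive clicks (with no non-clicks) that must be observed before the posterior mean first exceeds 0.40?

After k clicks and 0 non-clicks the posterior is Beta(3+k, 18), with mean (3+k)/(3+18+k).
Set (3+k)/(21+k) > 0.40 and solve: k > (0.40·21 − 3)/(1 − 0.40) = 9.000.
The smallest integer exceeding 9.000 is 10.

k = 10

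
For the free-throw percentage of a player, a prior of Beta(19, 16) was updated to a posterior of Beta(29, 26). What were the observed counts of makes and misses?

A Beta(a, b) prior with s successes and f failures in binomial data gives a Beta(a+s, b+f) posterior.
Match parameters: s=29−19=10, f=26−16=10.

10 makes and 10 misses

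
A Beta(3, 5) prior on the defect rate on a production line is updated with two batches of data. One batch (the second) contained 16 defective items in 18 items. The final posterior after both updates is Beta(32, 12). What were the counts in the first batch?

Because Beta–binomial updating is additive in the counts, the combined data contributed (α_post−α_prior, β_post−β_prior) successes and failures.
Total across both batches: 32−3=29 defective items, 12−5=7 good items.
Subtract the second batch: 29−16=13 defective items and 7−2=5 good items.

13 defective items and 5 good items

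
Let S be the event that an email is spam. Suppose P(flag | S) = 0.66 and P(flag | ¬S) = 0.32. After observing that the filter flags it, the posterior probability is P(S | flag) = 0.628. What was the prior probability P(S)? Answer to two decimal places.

P(S) = 0.45

In odds form, posterior odds = prior odds × likelihood ratio, so prior odds = posterior odds ÷ LR.
Posterior odds = 0.628/(1−0.628) = 1.6882. LR = 0.66/0.32 = 2.0625.
Prior odds = 1.6882/2.0625 = 0.8185, so P(S) = 0.8185/(1+0.8185) ≈ 0.45.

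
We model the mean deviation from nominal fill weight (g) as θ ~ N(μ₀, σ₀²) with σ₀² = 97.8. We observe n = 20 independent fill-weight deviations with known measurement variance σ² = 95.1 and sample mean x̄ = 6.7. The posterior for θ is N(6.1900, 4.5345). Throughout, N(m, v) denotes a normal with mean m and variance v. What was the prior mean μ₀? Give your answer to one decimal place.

μ₀ = -4.3

The posterior mean is a precision-weighted average: μ_n = (τ₀μ₀ + τ_data·x̄)/(τ₀+τ_data), with τ₀=1/σ₀² and τ_data=n/σ².
Here τ₀ = 1/97.8 = 0.010225 and τ_data = 20/95.1 = 0.210305, so τ_n = 0.220530.
Rearranging for μ₀: μ₀ = (μ_n·τ_n − τ_data·x̄)/τ₀ = (6.1900·0.220530 − 0.210305·6.7) / 0.010225 = -0.043963/0.010225 ≈ -4.3.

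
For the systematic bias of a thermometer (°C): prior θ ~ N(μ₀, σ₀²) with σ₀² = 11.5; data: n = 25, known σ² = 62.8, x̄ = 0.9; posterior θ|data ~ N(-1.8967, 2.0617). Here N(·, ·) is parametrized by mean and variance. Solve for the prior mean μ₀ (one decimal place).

μ₀ = -14.7

The posterior mean is a precision-weighted average: μ_n = (τ₀μ₀ + τ_data·x̄)/(τ₀+τ_data), with τ₀=1/σ₀² and τ_data=n/σ².
Here τ₀ = 1/11.5 = 0.086957 and τ_data = 25/62.8 = 0.398089, so τ_n = 0.485046.
Rearranging for μ₀: μ₀ = (μ_n·τ_n − τ_data·x̄)/τ₀ = (-1.8967·0.485046 − 0.398089·0.9) / 0.086957 = -1.278267/0.086957 ≈ -14.7.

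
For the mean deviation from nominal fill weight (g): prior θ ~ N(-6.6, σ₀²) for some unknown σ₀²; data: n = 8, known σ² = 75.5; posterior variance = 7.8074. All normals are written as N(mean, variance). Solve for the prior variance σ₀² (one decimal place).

σ₀² = 45.2

For the Normal–Normal model with known σ², precisions add: τ_n = τ₀ + n/σ².
So 1/σ₀² = 1/7.8074 − 8/75.5 = 0.128084 − 0.105960 = 0.022124.
Hence σ₀² = 1/0.022124 ≈ 45.2.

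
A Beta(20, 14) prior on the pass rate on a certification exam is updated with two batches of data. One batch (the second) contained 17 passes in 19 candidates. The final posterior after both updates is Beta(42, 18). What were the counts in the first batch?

Because Beta–binomial updating is additive in the counts, the combined data contributed (α_post−α_prior, β_post−β_prior) successes and failures.
Total across both batches: 42−20=22 passes, 18−14=4 failures.
Subtract the second batch: 22−17=5 passes and 4−2=2 failures.

5 passes and 2 failures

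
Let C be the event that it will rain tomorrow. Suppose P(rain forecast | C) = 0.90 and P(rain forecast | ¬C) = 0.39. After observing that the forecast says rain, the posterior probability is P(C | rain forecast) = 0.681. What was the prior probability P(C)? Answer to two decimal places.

In odds form, posterior odds = prior odds × likelihood ratio, so prior odds = posterior odds ÷ LR.
Posterior odds = 0.681/(1−0.681) = 2.1348. LR = 0.90/0.39 = 2.3077.
Prior odds = 2.1348/2.3077 = 0.9251, so P(C) = 0.9251/(1+0.9251) ≈ 0.48.

P(C) = 0.48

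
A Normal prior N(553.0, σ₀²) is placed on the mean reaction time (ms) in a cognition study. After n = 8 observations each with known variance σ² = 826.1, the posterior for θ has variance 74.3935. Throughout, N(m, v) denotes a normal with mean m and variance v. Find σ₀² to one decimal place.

σ₀² = 266.1

For the Normal–Normal model with known σ², precisions add: τ_n = τ₀ + n/σ².
So 1/σ₀² = 1/74.3935 − 8/826.1 = 0.013442 − 0.009684 = 0.003758.
Hence σ₀² = 1/0.003758 ≈ 266.1.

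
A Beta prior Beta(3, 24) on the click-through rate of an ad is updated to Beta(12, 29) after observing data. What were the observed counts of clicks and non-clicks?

A Beta(α, β) prior with s successes and f failures in binomial data gives a Beta(α+s, β+f) posterior.
So s = 12 − 3 = 9 and f = 29 − 24 = 5.

9 clicks and 5 non-clicks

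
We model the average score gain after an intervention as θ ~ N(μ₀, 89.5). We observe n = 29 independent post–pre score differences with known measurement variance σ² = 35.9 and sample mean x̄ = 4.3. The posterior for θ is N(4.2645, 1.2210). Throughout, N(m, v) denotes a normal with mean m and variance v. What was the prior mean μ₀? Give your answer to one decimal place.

μ₀ = 1.7

With known observation variance, the Normal–Normal posterior has precision τ_n = τ₀ + n/σ² and mean μ_n = (τ₀μ₀ + (n/σ²)x̄)/τ_n.
Here τ₀ = 1/89.5 = 0.011173 and τ_data = 29/35.9 = 0.807799, so τ_n = 0.818972.
Rearranging for μ₀: μ₀ = (μ_n·τ_n − τ_data·x̄)/τ₀ = (4.2645·0.818972 − 0.807799·4.3) / 0.011173 = 0.018970/0.011173 ≈ 1.7.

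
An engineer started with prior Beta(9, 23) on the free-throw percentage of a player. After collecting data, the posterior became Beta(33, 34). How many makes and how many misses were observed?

Under Beta–binomial conjugacy the posterior parameters are (α+s, β+f).
Match parameters: s=33−9=24, f=34−23=11.

24 makes and 11 misses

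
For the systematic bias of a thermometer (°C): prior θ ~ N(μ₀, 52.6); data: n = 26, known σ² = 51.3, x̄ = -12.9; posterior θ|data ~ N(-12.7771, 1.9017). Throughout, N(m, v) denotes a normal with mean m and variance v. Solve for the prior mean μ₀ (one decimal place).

μ₀ = -9.5

The posterior mean is a precision-weighted average: μ_n = (τ₀μ₀ + τ_data·x̄)/(τ₀+τ_data), with τ₀=1/σ₀² and τ_data=n/σ².
Here τ₀ = 1/52.6 = 0.019011 and τ_data = 26/51.3 = 0.506823, so τ_n = 0.525834.
Rearranging for μ₀: μ₀ = (μ_n·τ_n − τ_data·x̄)/τ₀ = (-12.7771·0.525834 − 0.506823·-12.9) / 0.019011 = -0.180617/0.019011 ≈ -9.5.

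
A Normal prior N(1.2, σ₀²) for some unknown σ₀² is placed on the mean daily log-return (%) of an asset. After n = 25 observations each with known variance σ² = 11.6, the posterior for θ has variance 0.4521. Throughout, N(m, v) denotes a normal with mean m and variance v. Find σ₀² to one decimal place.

σ₀² = 17.6

Posterior precision equals prior precision plus data precision: 1/σ_n² = 1/σ₀² + n/σ².
So 1/σ₀² = 1/0.4521 − 25/11.6 = 2.211900 − 2.155172 = 0.056728.
Hence σ₀² = 1/0.056728 ≈ 17.6.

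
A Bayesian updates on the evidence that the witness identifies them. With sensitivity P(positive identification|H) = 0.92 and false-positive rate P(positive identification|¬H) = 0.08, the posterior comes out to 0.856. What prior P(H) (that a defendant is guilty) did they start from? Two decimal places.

P(H) = 0.34

Bayes' rule in odds form gives O(H|E) = O(H)·[P(E|H)/P(E|¬H)], hence O(H) = O(H|E)/LR.
Posterior odds = 0.856/(1−0.856) = 5.9444. LR = 0.92/0.08 = 11.5000.
Prior odds = 5.9444/11.5000 = 0.5169, so P(H) = 0.5169/(1+0.5169) ≈ 0.34.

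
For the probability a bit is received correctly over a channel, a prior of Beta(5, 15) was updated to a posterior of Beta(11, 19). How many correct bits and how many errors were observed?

A Beta(α, β) prior with s successes and f failures in binomial data gives a Beta(α+s, β+f) posterior.
Match parameters: s=11−5=6, f=19−15=4.

6 correct bits and 4 errors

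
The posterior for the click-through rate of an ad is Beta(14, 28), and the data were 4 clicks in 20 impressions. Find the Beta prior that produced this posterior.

Beta(10, 12)

A Beta(a, b) prior with s successes and f failures in binomial data gives a Beta(a+s, b+f) posterior.
Subtract the data counts: 14−4=10, 28−16=12.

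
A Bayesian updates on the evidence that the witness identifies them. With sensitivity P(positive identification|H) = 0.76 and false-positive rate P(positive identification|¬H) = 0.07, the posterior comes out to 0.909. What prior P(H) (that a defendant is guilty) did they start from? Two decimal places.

P(H) = 0.48

Bayes' rule in odds form gives O(H|E) = O(H)·[P(E|H)/P(E|¬H)], hence O(H) = O(H|E)/LR.
Posterior odds = 0.909/(1−0.909) = 9.9890. LR = 0.76/0.07 = 10.8571.
Prior odds = 9.9890/10.8571 = 0.9200, so P(H) = 0.9200/(1+0.9200) ≈ 0.48.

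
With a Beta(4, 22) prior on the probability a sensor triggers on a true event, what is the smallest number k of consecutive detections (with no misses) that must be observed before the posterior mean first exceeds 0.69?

After k detections and 0 misses the posterior is Beta(4+k, 22), with mean (4+k)/(4+22+k).
Set (4+k)/(26+k) > 0.69 and solve: k > (0.69·26 − 4)/(1 − 0.69) = 44.968.
The smallest integer exceeding 44.968 is 45.

k = 45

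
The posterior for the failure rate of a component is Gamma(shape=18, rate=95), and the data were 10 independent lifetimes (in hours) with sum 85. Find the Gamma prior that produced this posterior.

Gamma(shape=8, rate=10)

Gamma–exponential conjugacy: posterior shape = α + n, posterior rate = β + Σtᵢ.
So α = 18 − 10 = 8 and β = 95 − 85 = 10.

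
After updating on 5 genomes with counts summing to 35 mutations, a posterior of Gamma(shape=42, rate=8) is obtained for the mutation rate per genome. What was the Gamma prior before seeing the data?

Gamma(shape=7, rate=3)

Gamma–Poisson conjugacy: posterior shape = α + Σxᵢ, posterior rate = β + n.
So α = 42 − 35 = 7 and β = 8 − 5 = 3.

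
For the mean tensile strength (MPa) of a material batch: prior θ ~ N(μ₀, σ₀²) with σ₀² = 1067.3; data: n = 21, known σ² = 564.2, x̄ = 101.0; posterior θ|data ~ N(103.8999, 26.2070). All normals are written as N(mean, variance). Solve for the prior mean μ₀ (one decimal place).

The posterior mean is a precision-weighted average: μ_n = (τ₀μ₀ + τ_data·x̄)/(τ₀+τ_data), with τ₀=1/σ₀² and τ_data=n/σ².
Here τ₀ = 1/1067.3 = 0.000937 and τ_data = 21/564.2 = 0.037221, so τ_n = 0.038158.
Rearranging for μ₀: μ₀ = (μ_n·τ_n − τ_data·x̄)/τ₀ = (103.8999·0.038158 − 0.037221·101.0) / 0.000937 = 0.205291/0.000937 ≈ 219.1.

μ₀ = 219.1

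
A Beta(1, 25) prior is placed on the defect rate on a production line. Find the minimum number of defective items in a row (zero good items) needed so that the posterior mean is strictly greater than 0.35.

k = 13

After k defective items and 0 good items the posterior is Beta(1+k, 25), with mean (1+k)/(1+25+k).
Set (1+k)/(26+k) > 0.35 and solve: k > (0.35·26 − 1)/(1 − 0.35) = 12.462.
The smallest integer exceeding 12.462 is 13.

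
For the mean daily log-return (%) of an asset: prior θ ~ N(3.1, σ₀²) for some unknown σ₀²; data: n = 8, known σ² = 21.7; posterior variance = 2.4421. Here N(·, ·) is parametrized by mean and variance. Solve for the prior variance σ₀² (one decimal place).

σ₀² = 24.5

For the Normal–Normal model with known σ², precisions add: τ_n = τ₀ + n/σ².
So 1/σ₀² = 1/2.4421 − 8/21.7 = 0.409484 − 0.368664 = 0.040820.
Hence σ₀² = 1/0.040820 ≈ 24.5.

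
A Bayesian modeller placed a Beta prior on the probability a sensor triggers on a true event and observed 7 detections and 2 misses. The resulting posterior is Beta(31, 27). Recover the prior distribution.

A Beta(a, b) prior with s successes and f failures in binomial data gives a Beta(a+s, b+f) posterior.
Subtract the data counts: 31−7=24, 27−2=25.

Beta(24, 25)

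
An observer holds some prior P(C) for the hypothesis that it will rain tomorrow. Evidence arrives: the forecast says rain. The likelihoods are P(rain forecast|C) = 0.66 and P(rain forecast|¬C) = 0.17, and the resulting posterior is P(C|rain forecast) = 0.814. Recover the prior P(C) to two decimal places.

Bayes' rule in odds form gives O(C|E) = O(C)·[P(E|C)/P(E|¬C)], hence O(C) = O(C|E)/LR.
Posterior odds = 0.814/(1−0.814) = 4.3763. LR = 0.66/0.17 = 3.8824.
Prior odds = 4.3763/3.8824 = 1.1272, so P(C) = 1.1272/(1+1.1272) ≈ 0.53.

P(C) = 0.53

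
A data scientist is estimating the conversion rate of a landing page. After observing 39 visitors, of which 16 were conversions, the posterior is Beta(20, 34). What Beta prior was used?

A Beta(α, β) prior with s successes and f failures in binomial data gives a Beta(α+s, β+f) posterior.
So α = 20 − 16 = 4 and β = 34 − 23 = 11.

Beta(4, 11)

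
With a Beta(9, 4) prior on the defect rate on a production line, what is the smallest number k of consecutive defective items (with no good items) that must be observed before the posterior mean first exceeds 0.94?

After k defective items and 0 good items the posterior is Beta(9+k, 4), with mean (9+k)/(9+4+k).
Set (9+k)/(13+k) > 0.94 and solve: k > (0.94·13 − 9)/(1 − 0.94) = 53.667.
The smallest integer exceeding 53.667 is 54.

k = 54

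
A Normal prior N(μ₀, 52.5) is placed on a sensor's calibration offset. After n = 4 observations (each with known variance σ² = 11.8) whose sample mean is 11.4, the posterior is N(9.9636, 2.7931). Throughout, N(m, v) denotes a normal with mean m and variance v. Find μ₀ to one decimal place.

μ₀ = -15.6

The posterior mean is a precision-weighted average: μ_n = (τ₀μ₀ + τ_data·x̄)/(τ₀+τ_data), with τ₀=1/σ₀² and τ_data=n/σ².
Here τ₀ = 1/52.5 = 0.019048 and τ_data = 4/11.8 = 0.338983, so τ_n = 0.358031.
Rearranging for μ₀: μ₀ = (μ_n·τ_n − τ_data·x̄)/τ₀ = (9.9636·0.358031 − 0.338983·11.4) / 0.019048 = -0.297129/0.019048 ≈ -15.6.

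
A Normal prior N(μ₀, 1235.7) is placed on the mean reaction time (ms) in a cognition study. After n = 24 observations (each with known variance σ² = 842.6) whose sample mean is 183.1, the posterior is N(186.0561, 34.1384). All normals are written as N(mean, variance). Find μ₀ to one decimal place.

μ₀ = 290.1

The posterior mean is a precision-weighted average: μ_n = (τ₀μ₀ + τ_data·x̄)/(τ₀+τ_data), with τ₀=1/σ₀² and τ_data=n/σ².
Here τ₀ = 1/1235.7 = 0.000809 and τ_data = 24/842.6 = 0.028483, so τ_n = 0.029292.
Rearranging for μ₀: μ₀ = (μ_n·τ_n − τ_data·x̄)/τ₀ = (186.0561·0.029292 − 0.028483·183.1) / 0.000809 = 0.234718/0.000809 ≈ 290.1.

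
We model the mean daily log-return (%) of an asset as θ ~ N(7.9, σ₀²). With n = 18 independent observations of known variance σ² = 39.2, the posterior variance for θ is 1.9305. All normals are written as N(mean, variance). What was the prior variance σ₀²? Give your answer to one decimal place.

For the Normal–Normal model with known σ², precisions add: τ_n = τ₀ + n/σ².
So 1/σ₀² = 1/1.9305 − 18/39.2 = 0.518001 − 0.459184 = 0.058817.
Hence σ₀² = 1/0.058817 ≈ 17.0.

σ₀² = 17.0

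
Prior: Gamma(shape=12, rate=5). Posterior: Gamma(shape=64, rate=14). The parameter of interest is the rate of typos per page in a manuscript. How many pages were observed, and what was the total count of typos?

Gamma–Poisson conjugacy: posterior shape = α + Σxᵢ, posterior rate = β + n.
Matching: Σxᵢ = 64 − 12 = 52 and n = 14 − 5 = 9.

n = 9 pages with total 52 typos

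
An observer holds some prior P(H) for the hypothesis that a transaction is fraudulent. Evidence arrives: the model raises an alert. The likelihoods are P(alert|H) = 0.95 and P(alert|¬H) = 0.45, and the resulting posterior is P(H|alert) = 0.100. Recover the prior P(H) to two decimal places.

P(H) = 0.05

Bayes' rule in odds form gives O(H|E) = O(H)·[P(E|H)/P(E|¬H)], hence O(H) = O(H|E)/LR.
Posterior odds = 0.100/(1−0.100) = 0.1111. LR = 0.95/0.45 = 2.1111.
Prior odds = 0.1111/2.1111 = 0.0526, so P(H) = 0.0526/(1+0.0526) ≈ 0.05.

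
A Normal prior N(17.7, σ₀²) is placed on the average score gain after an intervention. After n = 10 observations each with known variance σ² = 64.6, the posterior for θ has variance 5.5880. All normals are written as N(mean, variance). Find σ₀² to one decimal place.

Posterior precision equals prior precision plus data precision: 1/σ_n² = 1/σ₀² + n/σ².
So 1/σ₀² = 1/5.5880 − 10/64.6 = 0.178955 − 0.154799 = 0.024156.
Hence σ₀² = 1/0.024156 ≈ 41.4.

σ₀² = 41.4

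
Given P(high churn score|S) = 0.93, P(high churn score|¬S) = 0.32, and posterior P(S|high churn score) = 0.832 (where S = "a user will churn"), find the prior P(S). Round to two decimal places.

P(S) = 0.63

Bayes' rule in odds form gives O(S|E) = O(S)·[P(E|S)/P(E|¬S)], hence O(S) = O(S|E)/LR.
Posterior odds = 0.832/(1−0.832) = 4.9524. LR = 0.93/0.32 = 2.9062.
Prior odds = 4.9524/2.9062 = 1.7041, so P(S) = 1.7041/(1+1.7041) ≈ 0.63.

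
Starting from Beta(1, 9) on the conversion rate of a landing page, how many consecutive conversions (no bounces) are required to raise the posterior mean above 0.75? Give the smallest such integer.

After k conversions and 0 bounces the posterior is Beta(1+k, 9), with mean (1+k)/(1+9+k).
Set (1+k)/(10+k) > 0.75 and solve: k > (0.75·10 − 1)/(1 − 0.75) = 26.000.
The smallest integer exceeding 26.000 is 27.

k = 27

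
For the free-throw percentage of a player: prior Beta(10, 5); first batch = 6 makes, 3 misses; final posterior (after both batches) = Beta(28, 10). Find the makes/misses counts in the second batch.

Because Beta–binomial updating is additive in the counts, the combined data contributed (α_post−α_prior, β_post−β_prior) successes and failures.
Total across both batches: 28−10=18 makes, 10−5=5 misses.
Subtract the first batch: 18−6=12 makes and 5−3=2 misses.

12 makes and 2 misses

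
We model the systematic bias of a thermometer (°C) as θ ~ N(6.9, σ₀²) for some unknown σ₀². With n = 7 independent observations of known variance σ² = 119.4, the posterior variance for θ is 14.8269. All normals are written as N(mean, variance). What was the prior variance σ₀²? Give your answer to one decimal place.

For the Normal–Normal model with known σ², precisions add: τ_n = τ₀ + n/σ².
So 1/σ₀² = 1/14.8269 − 7/119.4 = 0.067445 − 0.058626 = 0.008819.
Hence σ₀² = 1/0.008819 ≈ 113.4.

σ₀² = 113.4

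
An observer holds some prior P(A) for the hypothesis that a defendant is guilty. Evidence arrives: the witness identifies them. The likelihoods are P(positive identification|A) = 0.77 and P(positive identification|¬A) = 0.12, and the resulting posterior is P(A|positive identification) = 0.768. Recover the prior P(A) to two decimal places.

P(A) = 0.34

Bayes' rule in odds form gives O(A|E) = O(A)·[P(E|A)/P(E|¬A)], hence O(A) = O(A|E)/LR.
Posterior odds = 0.768/(1−0.768) = 3.3103. LR = 0.77/0.12 = 6.4167.
Prior odds = 3.3103/6.4167 = 0.5159, so P(A) = 0.5159/(1+0.5159) ≈ 0.34.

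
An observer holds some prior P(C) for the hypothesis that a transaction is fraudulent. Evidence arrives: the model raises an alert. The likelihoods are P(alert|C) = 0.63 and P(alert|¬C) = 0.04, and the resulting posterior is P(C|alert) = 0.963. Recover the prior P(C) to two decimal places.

P(C) = 0.62

In odds form, posterior odds = prior odds × likelihood ratio, so prior odds = posterior odds ÷ LR.
Posterior odds = 0.963/(1−0.963) = 26.0270. LR = 0.63/0.04 = 15.7500.
Prior odds = 26.0270/15.7500 = 1.6525, so P(C) = 1.6525/(1+1.6525) ≈ 0.62.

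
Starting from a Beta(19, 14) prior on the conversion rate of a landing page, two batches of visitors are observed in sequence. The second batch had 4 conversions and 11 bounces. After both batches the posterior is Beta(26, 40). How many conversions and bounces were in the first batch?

3 conversions and 15 bounces

Sequential conjugate updates are equivalent to a single update on the pooled data, so total successes = posterior α − prior α and total failures = posterior β − prior β.
Total across both batches: 26−19=7 conversions, 40−14=26 bounces.
Subtract the second batch: 7−4=3 conversions and 26−11=15 bounces.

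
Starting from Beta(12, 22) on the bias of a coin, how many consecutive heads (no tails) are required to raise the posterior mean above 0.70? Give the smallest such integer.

k = 40

After k heads and 0 tails the posterior is Beta(12+k, 22), with mean (12+k)/(12+22+k).
Set (12+k)/(34+k) > 0.70 and solve: k > (0.70·34 − 12)/(1 − 0.70) = 39.333.
The smallest integer exceeding 39.333 is 40, and checking k=40: (52)/(74) = 0.7027 > 0.70.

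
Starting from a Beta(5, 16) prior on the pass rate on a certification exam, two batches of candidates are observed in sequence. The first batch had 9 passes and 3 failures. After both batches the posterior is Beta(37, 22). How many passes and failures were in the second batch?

23 passes and 3 failures

Sequential conjugate updates are equivalent to a single update on the pooled data, so total successes = posterior α − prior α and total failures = posterior β − prior β.
Total across both batches: 37−5=32 passes, 22−16=6 failures.
Subtract the first batch: 32−9=23 passes and 6−3=3 failures.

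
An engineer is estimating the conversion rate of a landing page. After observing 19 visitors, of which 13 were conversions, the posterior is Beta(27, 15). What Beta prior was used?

A Beta(α, β) prior with s successes and f failures in binomial data gives a Beta(α+s, β+f) posterior.
Subtract the data counts: 27−13=14, 15−6=9.

Beta(14, 9)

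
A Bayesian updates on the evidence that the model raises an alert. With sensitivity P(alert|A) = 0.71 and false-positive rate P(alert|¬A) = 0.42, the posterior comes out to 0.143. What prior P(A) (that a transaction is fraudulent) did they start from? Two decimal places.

P(A) = 0.09

Bayes' rule in odds form gives O(A|E) = O(A)·[P(E|A)/P(E|¬A)], hence O(A) = O(A|E)/LR.
Posterior odds = 0.143/(1−0.143) = 0.1669. LR = 0.71/0.42 = 1.6905.
Prior odds = 0.1669/1.6905 = 0.0987, so P(A) = 0.0987/(1+0.0987) ≈ 0.09.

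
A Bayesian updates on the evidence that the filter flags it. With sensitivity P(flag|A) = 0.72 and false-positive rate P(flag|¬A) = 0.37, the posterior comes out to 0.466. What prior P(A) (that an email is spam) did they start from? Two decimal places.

P(A) = 0.31

Bayes' rule in odds form gives O(A|E) = O(A)·[P(E|A)/P(E|¬A)], hence O(A) = O(A|E)/LR.
Posterior odds = 0.466/(1−0.466) = 0.8727. LR = 0.72/0.37 = 1.9459.
Prior odds = 0.8727/1.9459 = 0.4485, so P(A) = 0.4485/(1+0.4485) ≈ 0.31.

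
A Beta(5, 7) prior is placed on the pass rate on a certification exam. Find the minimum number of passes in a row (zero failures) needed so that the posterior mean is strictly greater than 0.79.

After k passes and 0 failures the posterior is Beta(5+k, 7), with mean (5+k)/(5+7+k).
Set (5+k)/(12+k) > 0.79 and solve: k > (0.79·12 − 5)/(1 − 0.79) = 21.333.
The smallest integer exceeding 21.333 is 22, and checking k=22: (27)/(34) = 0.7941 > 0.79.

k = 22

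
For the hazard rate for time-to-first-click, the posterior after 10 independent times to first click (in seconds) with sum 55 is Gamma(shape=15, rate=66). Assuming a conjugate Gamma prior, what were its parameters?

Gamma(shape=5, rate=11)

For an exponential likelihood with a Gamma(α, β) prior on the rate, n observations with total T give posterior Gamma(α+n, β+T).
So α = 15 − 10 = 5 and β = 66 − 55 = 11.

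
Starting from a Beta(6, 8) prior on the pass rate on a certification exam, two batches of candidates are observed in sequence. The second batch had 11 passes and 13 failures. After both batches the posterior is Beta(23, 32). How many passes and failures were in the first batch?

6 passes and 11 failures

Sequential conjugate updates are equivalent to a single update on the pooled data, so total successes = posterior α − prior α and total failures = posterior β − prior β.
Total across both batches: 23−6=17 passes, 32−8=24 failures.
Subtract the second batch: 17−11=6 passes and 24−13=11 failures.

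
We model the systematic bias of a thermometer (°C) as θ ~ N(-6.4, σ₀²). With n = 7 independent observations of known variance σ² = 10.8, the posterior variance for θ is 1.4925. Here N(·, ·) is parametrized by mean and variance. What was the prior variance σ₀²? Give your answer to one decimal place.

σ₀² = 45.7

Posterior precision equals prior precision plus data precision: 1/σ_n² = 1/σ₀² + n/σ².
So 1/σ₀² = 1/1.4925 − 7/10.8 = 0.670017 − 0.648148 = 0.021869.
Hence σ₀² = 1/0.021869 ≈ 45.7.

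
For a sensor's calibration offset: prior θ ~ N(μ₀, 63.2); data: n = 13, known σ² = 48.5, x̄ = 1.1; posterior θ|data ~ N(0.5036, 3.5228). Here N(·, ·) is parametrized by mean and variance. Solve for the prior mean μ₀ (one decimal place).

The posterior mean is a precision-weighted average: μ_n = (τ₀μ₀ + τ_data·x̄)/(τ₀+τ_data), with τ₀=1/σ₀² and τ_data=n/σ².
Here τ₀ = 1/63.2 = 0.015823 and τ_data = 13/48.5 = 0.268041, so τ_n = 0.283864.
Rearranging for μ₀: μ₀ = (μ_n·τ_n − τ_data·x̄)/τ₀ = (0.5036·0.283864 − 0.268041·1.1) / 0.015823 = -0.151891/0.015823 ≈ -9.6.

μ₀ = -9.6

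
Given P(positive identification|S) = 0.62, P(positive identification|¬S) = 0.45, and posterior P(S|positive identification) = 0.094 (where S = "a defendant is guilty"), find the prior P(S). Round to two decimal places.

P(S) = 0.07

In odds form, posterior odds = prior odds × likelihood ratio, so prior odds = posterior odds ÷ LR.
Posterior odds = 0.094/(1−0.094) = 0.1038. LR = 0.62/0.45 = 1.3778.
Prior odds = 0.1038/1.3778 = 0.0753, so P(S) = 0.0753/(1+0.0753) ≈ 0.07.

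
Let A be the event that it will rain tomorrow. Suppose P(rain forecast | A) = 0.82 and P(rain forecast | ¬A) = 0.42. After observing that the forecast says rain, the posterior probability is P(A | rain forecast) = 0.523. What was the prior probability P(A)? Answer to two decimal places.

In odds form, posterior odds = prior odds × likelihood ratio, so prior odds = posterior odds ÷ LR.
Posterior odds = 0.523/(1−0.523) = 1.0964. LR = 0.82/0.42 = 1.9524.
Prior odds = 1.0964/1.9524 = 0.5616, so P(A) = 0.5616/(1+0.5616) ≈ 0.36.

P(A) = 0.36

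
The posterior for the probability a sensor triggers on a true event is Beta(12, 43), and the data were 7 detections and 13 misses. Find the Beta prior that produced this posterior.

Under Beta–binomial conjugacy the posterior parameters are (α+s, β+f).
So α = 12 − 7 = 5 and β = 43 − 13 = 30.

Beta(5, 30)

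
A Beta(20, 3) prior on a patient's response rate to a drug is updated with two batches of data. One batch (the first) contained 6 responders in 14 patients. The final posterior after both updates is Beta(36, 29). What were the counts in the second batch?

Sequential conjugate updates are equivalent to a single update on the pooled data, so total successes = posterior α − prior α and total failures = posterior β − prior β.
Total across both batches: 36−20=16 responders, 29−3=26 non-responders.
Subtract the first batch: 16−6=10 responders and 26−8=18 non-responders.

10 responders and 18 non-responders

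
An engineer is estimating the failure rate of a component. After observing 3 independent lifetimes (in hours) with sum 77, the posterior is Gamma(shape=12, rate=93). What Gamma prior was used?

Gamma(shape=9, rate=16)

Gamma–exponential conjugacy: posterior shape = α + n, posterior rate = β + Σtᵢ.
So α = 12 − 3 = 9 and β = 93 − 77 = 16.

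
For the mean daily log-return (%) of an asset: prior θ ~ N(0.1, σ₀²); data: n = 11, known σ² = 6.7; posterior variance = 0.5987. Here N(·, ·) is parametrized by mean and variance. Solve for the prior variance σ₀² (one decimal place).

σ₀² = 35.1

Posterior precision equals prior precision plus data precision: 1/σ_n² = 1/σ₀² + n/σ².
So 1/σ₀² = 1/0.5987 − 11/6.7 = 1.670286 − 1.641791 = 0.028495.
Hence σ₀² = 1/0.028495 ≈ 35.1.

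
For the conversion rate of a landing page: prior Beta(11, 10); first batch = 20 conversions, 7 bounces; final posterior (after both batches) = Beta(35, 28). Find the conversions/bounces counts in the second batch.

Sequential conjugate updates are equivalent to a single update on the pooled data, so total successes = posterior α − prior α and total failures = posterior β − prior β.
Total across both batches: 35−11=24 conversions, 28−10=18 bounces.
Subtract the first batch: 24−20=4 conversions and 18−7=11 bounces.

4 conversions and 11 bounces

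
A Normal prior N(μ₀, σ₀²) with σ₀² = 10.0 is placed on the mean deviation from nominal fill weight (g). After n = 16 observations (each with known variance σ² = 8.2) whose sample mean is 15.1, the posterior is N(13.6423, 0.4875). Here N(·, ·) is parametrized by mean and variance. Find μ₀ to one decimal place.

μ₀ = -14.8

The posterior mean is a precision-weighted average: μ_n = (τ₀μ₀ + τ_data·x̄)/(τ₀+τ_data), with τ₀=1/σ₀² and τ_data=n/σ².
Here τ₀ = 1/10.0 = 0.100000 and τ_data = 16/8.2 = 1.951220, so τ_n = 2.051220.
Rearranging for μ₀: μ₀ = (μ_n·τ_n − τ_data·x̄)/τ₀ = (13.6423·2.051220 − 1.951220·15.1) / 0.100000 = -1.480063/0.100000 ≈ -14.8.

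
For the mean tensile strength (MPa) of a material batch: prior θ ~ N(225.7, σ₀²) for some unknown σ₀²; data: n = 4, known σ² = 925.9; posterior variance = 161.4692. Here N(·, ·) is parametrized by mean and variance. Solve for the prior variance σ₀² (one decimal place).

For the Normal–Normal model with known σ², precisions add: τ_n = τ₀ + n/σ².
So 1/σ₀² = 1/161.4692 − 4/925.9 = 0.006193 − 0.004320 = 0.001873.
Hence σ₀² = 1/0.001873 ≈ 533.9.

σ₀² = 533.9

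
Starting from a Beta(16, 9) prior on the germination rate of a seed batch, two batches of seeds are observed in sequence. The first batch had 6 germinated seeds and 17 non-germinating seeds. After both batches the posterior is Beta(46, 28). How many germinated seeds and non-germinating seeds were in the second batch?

24 germinated seeds and 2 non-germinating seeds

Sequential conjugate updates are equivalent to a single update on the pooled data, so total successes = posterior α − prior α and total failures = posterior β − prior β.
Total across both batches: 46−16=30 germinated seeds, 28−9=19 non-germinating seeds.
Subtract the first batch: 30−6=24 germinated seeds and 19−17=2 non-germinating seeds.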